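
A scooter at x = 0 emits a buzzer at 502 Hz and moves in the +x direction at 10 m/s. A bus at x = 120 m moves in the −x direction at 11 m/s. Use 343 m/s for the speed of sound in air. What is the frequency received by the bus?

The observer lies on the +x side, so the source is heading toward the observer and the observer is heading toward the source.
Both move, so f' = f · (v + v_o)/(v − v_s).
f' = 502 × (343 + 11)/(343 − 10) = 502 × 354/333 ≈ 534 Hz.

534 Hz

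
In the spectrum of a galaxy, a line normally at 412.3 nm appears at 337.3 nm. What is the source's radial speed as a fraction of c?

λ'/λ₀ = 0.8181 < 1 (blueshift), so the source is approaching.
λ'/λ₀ = √((1 − β)/(1 + β)) for an approaching source ⇒ β = (1 − r²)/(1 + r²) with r = λ'/λ₀.
β = (1 − 0.6693)/(1 + 0.6693) ≈ 0.198.

0.198c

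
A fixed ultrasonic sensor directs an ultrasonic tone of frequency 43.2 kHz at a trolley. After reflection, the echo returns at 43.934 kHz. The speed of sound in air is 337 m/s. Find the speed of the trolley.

Double Doppler shift off a moving reflector: f₂ = f₀ · (v + u)/(v − u) (u > 0 toward emitter).
Rearranging, u = v · (f₂ − f₀)/(f₂ + f₀) = 337 × 0.734/87.134 ≈ 2.84 m/s.
So the trolley is moving at 2.84 m/s toward the emitter.

2.84 m/s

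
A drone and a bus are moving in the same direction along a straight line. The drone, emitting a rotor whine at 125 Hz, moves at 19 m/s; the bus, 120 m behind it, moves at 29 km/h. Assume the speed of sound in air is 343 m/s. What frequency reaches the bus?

29 km/h = 8.056 m/s.
The bus is behind, so the drone is moving away from it while the bus is moving toward the drone.
With source receding and observer approaching, f' = f · (v + v_o)/(v + v_s).
f' = 125 × (343 + 8.056)/(343 + 19) = 125 × 351.06/362 ≈ 121 Hz.

121 Hz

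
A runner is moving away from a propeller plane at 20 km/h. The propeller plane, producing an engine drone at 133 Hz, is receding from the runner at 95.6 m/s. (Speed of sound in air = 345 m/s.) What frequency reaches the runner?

20 km/h = 5.556 m/s.
General Doppler shift: f' = f · (v − v_o)/(v + v_s).
f' = 133 × (345 − 5.556)/(345 + 95.6) = 133 × 339.44/440.6 ≈ 102 Hz.

102 Hz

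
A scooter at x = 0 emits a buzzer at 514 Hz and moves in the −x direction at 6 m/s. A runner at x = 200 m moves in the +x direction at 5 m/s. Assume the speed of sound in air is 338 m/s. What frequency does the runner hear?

The observer lies on the +x side, so the source is heading away from the observer and the observer is heading away from the source.
General Doppler shift: f' = f · (v − v_o)/(v + v_s).
f' = 514 × (338 − 5)/(338 + 6) = 514 × 333/344 ≈ 498 Hz.

498 Hz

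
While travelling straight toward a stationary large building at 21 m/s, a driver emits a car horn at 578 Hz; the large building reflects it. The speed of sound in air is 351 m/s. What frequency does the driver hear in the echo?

The large building receives the sound from a moving source: f₁ = f₀ · v/(v − v_e) = 578 × 351/330 ≈ 615 Hz.
On the return leg the driver is a moving observer: f₂ = f₁ · (v + v_e)/v = 615 × 372/351 ≈ 652 Hz.
Equivalently f₂ = f₀ · (v + v_e)/(v − v_e).

652 Hz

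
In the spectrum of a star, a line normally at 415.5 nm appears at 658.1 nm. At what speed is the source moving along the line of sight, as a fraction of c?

0.430

λ'/λ₀ = 1.5839 > 1 (redshift), so the source is receding.
λ'/λ₀ = √((1 + β)/(1 − β)) for a receding source ⇒ β = (r² − 1)/(r² + 1) with r = λ'/λ₀.
β = (2.5087 − 1)/(2.5087 + 1) ≈ 0.430.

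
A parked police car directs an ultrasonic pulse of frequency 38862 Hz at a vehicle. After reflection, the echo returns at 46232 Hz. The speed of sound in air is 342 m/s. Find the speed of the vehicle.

30 m/s

Double Doppler shift off a moving reflector: f₂ = f₀ · (v + u)/(v − u) (u > 0 toward emitter).
Rearranging, u = v · (f₂ − f₀)/(f₂ + f₀) = 342 × 7370/85094 ≈ 30 m/s.
So the vehicle is moving at 30 m/s toward the emitter.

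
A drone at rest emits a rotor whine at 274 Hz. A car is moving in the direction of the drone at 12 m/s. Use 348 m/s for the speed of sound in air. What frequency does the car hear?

283 Hz

Moving observer, stationary source: f' = f · (v + v_o)/v.
f' = 274 × (348 + 12)/348 = 274 × 360/348 ≈ 283 Hz.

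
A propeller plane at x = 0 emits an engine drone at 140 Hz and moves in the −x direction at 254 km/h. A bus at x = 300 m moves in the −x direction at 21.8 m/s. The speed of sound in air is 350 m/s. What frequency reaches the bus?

124 Hz

254 km/h = 70.56 m/s.
The observer lies on the +x side, so the source is heading away from the observer and the observer is heading toward the source.
General Doppler shift: f' = f · (v + v_o)/(v + v_s).
f' = 140 × (350 + 21.8)/(350 + 70.56) = 140 × 371.8/420.56 ≈ 124 Hz.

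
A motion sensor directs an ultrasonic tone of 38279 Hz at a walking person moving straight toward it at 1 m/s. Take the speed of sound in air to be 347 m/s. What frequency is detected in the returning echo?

At the walking person (a moving observer), f₁ = f₀ · (v + u)/v = 38279 × 348/347 ≈ 38389 Hz.
The reflection then acts as a moving source: f₂ = f₁ · v/(v − u) ≈ 38500 Hz.

38500 Hz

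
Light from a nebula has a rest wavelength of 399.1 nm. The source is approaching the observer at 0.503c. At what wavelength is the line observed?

229.5 nm

Relativistic Doppler for wavelength: λ' = λ₀ · √((1 − β)/(1 + β)).
λ' = 399.1 × √(0.4970/1.5030) = 399.1 × 0.57504 ≈ 229.5 nm.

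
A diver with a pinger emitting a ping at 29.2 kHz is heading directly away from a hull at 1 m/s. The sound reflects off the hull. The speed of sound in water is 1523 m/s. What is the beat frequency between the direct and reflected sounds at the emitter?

38.3 Hz

The hull receives the sound from a moving source: f₁ = f₀ · v/(v + v_e) = 29.2 × 1523/1524 ≈ 29.1808 kHz.
On the return leg the diver with a pinger is a moving observer: f₂ = f₁ · (v − v_e)/v = 29.1808 × 1522/1523 ≈ 29.1617 kHz.
Equivalently f₂ = f₀ · (v − v_e)/(v + v_e).
Beat against the emitted tone (with f₀ = 29200 Hz): |f₂ − f₀| = 2v_e·f₀/(v + v_e) = 2 × 1 × 29200/1524 ≈ 38.3 Hz.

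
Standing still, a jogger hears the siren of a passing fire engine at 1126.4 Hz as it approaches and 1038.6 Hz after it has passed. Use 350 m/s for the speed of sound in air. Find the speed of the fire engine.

14.2 m/s

f₁/f₂ = (v + v_s)/(v − v_s), so v_s = v · (f₁ − f₂)/(f₁ + f₂).
v_s = 350 × (1126.4 − 1038.6)/(1126.4 + 1038.6) = 350 × 87.8/2165.0 ≈ 14.2 m/s.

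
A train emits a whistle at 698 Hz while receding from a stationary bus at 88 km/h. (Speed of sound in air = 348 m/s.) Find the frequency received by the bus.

652 Hz

88 km/h = 24.44 m/s.
Moving source, stationary observer: f' = f · v/(v + v_s) since the source is receding.
f' = 698 × 348/(348 + 24.44) = 698 × 348/372.4 ≈ 652 Hz.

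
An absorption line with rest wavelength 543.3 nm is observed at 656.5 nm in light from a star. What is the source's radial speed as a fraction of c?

λ'/λ₀ = 1.2084 > 1 (redshift), so the source is receding.
λ'/λ₀ = √((1 + β)/(1 − β)) for a receding source ⇒ β = (r² − 1)/(r² + 1) with r = λ'/λ₀.
β = (1.4601 − 1)/(1.4601 + 1) ≈ 0.187.

0.187c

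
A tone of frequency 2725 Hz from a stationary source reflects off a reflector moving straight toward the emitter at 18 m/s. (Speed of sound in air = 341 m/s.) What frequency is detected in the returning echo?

At the reflector (a moving observer), f₁ = f₀ · (v + u)/v = 2725 × 359/341 ≈ 2869 Hz.
On reflection it acts as a source moving toward the stationary detector: f₂ = f₁ · v/(v − u) = 2869 × 341/323 ≈ 3029 Hz.
Equivalently f₂ = f₀ · (v + u)/(v − u).

3029 Hz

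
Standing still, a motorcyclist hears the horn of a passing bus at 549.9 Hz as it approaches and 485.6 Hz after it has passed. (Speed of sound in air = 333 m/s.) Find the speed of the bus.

f₁/f₂ = (v + v_s)/(v − v_s), so v_s = v · (f₁ − f₂)/(f₁ + f₂).
v_s = 333 × (549.9 − 485.6)/(549.9 + 485.6) = 333 × 64.3/1035.5 ≈ 20.7 m/s.

20.7 m/s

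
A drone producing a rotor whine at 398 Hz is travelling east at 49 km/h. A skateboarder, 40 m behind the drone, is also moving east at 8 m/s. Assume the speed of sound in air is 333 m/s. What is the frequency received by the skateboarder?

392 Hz

49 km/h = 13.61 m/s.
The skateboarder is behind, so the drone is moving away from it while the skateboarder is moving toward the drone.
With source receding and observer approaching, f' = f · (v + v_o)/(v + v_s).
f' = 398 × (333 + 8)/(333 + 13.61) = 398 × 341/346.61 ≈ 392 Hz.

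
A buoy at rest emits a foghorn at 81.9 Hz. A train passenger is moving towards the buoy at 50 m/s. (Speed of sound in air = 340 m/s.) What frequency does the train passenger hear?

94 Hz

Only the observer moves, toward the source, so f' = f · (v + v_o)/v.
f' = 81.9 × (340 + 50)/340 = 81.9 × 390/340 ≈ 94 Hz.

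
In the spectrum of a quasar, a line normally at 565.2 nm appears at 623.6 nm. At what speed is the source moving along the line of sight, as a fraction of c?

0.098

λ'/λ₀ = 1.1033 > 1 (redshift), so the source is receding.
λ'/λ₀ = √((1 + β)/(1 − β)) for a receding source ⇒ β = (r² − 1)/(r² + 1) with r = λ'/λ₀.
β = (1.2173 − 1)/(1.2173 + 1) ≈ 0.098.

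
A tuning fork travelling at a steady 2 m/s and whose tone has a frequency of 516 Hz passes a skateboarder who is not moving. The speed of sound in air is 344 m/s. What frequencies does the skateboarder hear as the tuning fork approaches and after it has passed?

Approaching: f₁ = f · v/(v − v_s) = 516 × 344/342 ≈ 519 Hz.
Receding: f₂ = f · v/(v + v_s) = 516 × 344/346 ≈ 513 Hz.

519 Hz approaching; 513 Hz receding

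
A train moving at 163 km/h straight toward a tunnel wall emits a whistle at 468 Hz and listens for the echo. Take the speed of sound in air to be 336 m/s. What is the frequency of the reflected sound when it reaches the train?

163 km/h = 45.28 m/s.
The tunnel wall receives the sound from a moving source: f₁ = f₀ · v/(v − v_e) = 468 × 336/290.72 ≈ 541 Hz.
On the return leg the train is a moving observer: f₂ = f₁ · (v + v_e)/v = 541 × 381.28/336 ≈ 614 Hz.
Equivalently f₂ = f₀ · (v + v_e)/(v − v_e).

614 Hz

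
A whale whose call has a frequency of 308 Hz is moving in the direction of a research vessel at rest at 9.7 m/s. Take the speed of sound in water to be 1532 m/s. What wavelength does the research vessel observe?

4.94 m

Moving source, stationary observer: f' = f · v/(v − v_s) since the source is approaching.
f' = 308 × 1532/(1532 − 9.7) ≈ 310 Hz.
λ' = v/f' = 1532/309.963 ≈ 4.94 m.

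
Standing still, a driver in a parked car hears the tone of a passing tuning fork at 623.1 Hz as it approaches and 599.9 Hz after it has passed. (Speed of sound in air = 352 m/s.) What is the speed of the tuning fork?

6.7 m/s

f₁/f₂ = (v + v_s)/(v − v_s), so v_s = v · (f₁ − f₂)/(f₁ + f₂).
v_s = 352 × (623.1 − 599.9)/(623.1 + 599.9) = 352 × 23.2/1223.0 ≈ 6.7 m/s.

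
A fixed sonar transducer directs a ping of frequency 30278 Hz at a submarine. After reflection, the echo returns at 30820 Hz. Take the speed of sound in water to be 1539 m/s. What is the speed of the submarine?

Double Doppler shift off a moving reflector: f₂ = f₀ · (v + u)/(v − u) (u > 0 toward emitter).
Rearranging, u = v · (f₂ − f₀)/(f₂ + f₀) = 1539 × 542/61098 ≈ 13.7 m/s.
So the submarine is moving at 13.7 m/s toward the emitter.

13.7 m/s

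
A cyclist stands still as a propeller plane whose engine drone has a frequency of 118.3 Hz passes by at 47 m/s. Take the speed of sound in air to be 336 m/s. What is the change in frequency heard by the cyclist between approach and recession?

33.8 Hz

Approaching: f₁ = f · v/(v − v_s) = 118.3 × 336/289 ≈ 137.5 Hz.
Receding: f₂ = f · v/(v + v_s) = 118.3 × 336/383 ≈ 103.8 Hz.
Drop: f₁ − f₂ = 2f·v·v_s/(v² − v_s²) = 2 × 118.3 × 336 × 47/(336² − 47²) ≈ 33.8 Hz.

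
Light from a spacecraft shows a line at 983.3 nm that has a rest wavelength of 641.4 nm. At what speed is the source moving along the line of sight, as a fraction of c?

0.403c

λ'/λ₀ = 1.5331 > 1 (redshift), so the source is receding.
λ'/λ₀ = √((1 + β)/(1 − β)) for a receding source ⇒ β = (r² − 1)/(r² + 1) with r = λ'/λ₀.
β = (2.3503 − 1)/(2.3503 + 1) ≈ 0.403.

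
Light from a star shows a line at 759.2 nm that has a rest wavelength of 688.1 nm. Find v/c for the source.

λ'/λ₀ = 1.1033 > 1 (redshift), so the source is receding.
λ'/λ₀ = √((1 + β)/(1 − β)) for a receding source ⇒ β = (r² − 1)/(r² + 1) with r = λ'/λ₀.
β = (1.2173 − 1)/(1.2173 + 1) ≈ 0.098.

0.098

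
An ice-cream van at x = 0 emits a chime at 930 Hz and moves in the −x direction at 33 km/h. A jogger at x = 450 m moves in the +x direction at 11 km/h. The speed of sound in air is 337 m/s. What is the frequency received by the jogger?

897 Hz

33 km/h = 9.167 m/s; 11 km/h = 3.056 m/s.
The observer lies on the +x side, so the source is heading away from the observer and the observer is heading away from the source.
General Doppler shift: f' = f · (v − v_o)/(v + v_s).
f' = 930 × (337 − 3.056)/(337 + 9.167) = 930 × 333.94/346.17 ≈ 897 Hz.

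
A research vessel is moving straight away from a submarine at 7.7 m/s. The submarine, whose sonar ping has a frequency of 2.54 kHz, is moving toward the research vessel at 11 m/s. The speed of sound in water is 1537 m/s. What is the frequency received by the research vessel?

With source approaching and observer receding, f' = f · (v − v_o)/(v − v_s).
f' = 2.54 × (1537 − 7.7)/(1537 − 11) = 2.54 × 1529.3/1526 ≈ 2.55 kHz.

2.55 kHz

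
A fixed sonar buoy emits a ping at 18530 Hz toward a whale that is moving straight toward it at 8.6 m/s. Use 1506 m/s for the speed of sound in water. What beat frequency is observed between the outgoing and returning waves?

213 Hz

At the whale (a moving observer), f₁ = f₀ · (v + u)/v = 18530 × 1514.6/1506 ≈ 18636 Hz.
On reflection it acts as a source moving toward the stationary detector: f₂ = f₁ · v/(v − u) = 18636 × 1506/1497.4 ≈ 18743 Hz.
Beat frequency: |f₂ − f₀| = 2u·f₀/(v − u) = 2 × 8.6 × 18530/1497.4 ≈ 213 Hz.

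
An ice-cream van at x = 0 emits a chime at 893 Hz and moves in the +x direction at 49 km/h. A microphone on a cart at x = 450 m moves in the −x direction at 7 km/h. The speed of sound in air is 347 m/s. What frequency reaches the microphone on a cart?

935 Hz

49 km/h = 13.61 m/s; 7 km/h = 1.944 m/s.
The observer lies on the +x side, so the source is heading toward the observer and the observer is heading toward the source.
General Doppler shift: f' = f · (v + v_o)/(v − v_s).
f' = 893 × (347 + 1.944)/(347 − 13.61) = 893 × 348.94/333.39 ≈ 935 Hz.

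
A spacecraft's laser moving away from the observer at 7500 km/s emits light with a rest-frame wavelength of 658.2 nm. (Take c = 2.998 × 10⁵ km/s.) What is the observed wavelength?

674.9 nm

β = v/c = 7500/299800 = 0.0250.
Relativistic Doppler for wavelength: λ' = λ₀ · √((1 + β)/(1 − β)).
λ' = 658.2 × √(1.0250/0.9750) = 658.2 × 1.02534 ≈ 674.9 nm.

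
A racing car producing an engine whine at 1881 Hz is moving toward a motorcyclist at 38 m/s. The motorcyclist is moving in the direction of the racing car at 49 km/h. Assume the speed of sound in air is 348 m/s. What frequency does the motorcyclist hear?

49 km/h = 13.61 m/s.
General Doppler shift: f' = f · (v + v_o)/(v − v_s).
f' = 1881 × (348 + 13.61)/(348 − 38) = 1881 × 361.61/310 ≈ 2194 Hz.

2194 Hz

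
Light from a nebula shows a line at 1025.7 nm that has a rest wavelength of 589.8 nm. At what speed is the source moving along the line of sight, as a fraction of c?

0.503

λ'/λ₀ = 1.7391 > 1 (redshift), so the source is receding.
λ'/λ₀ = √((1 + β)/(1 − β)) for a receding source ⇒ β = (r² − 1)/(r² + 1) with r = λ'/λ₀.
β = (3.0243 − 1)/(3.0243 + 1) ≈ 0.503.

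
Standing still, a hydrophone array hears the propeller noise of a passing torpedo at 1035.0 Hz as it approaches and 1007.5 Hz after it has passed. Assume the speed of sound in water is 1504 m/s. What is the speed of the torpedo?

f₁/f₂ = (v + v_s)/(v − v_s), so v_s = v · (f₁ − f₂)/(f₁ + f₂).
v_s = 1504 × (1035.0 − 1007.5)/(1035.0 + 1007.5) = 1504 × 27.5/2042.5 ≈ 20.2 m/s.

20.2 m/s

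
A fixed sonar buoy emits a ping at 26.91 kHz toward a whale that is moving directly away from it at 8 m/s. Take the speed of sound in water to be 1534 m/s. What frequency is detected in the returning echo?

At the whale (a moving observer), f₁ = f₀ · (v − u)/v = 26.91 × 1526/1534 ≈ 26.8 kHz.
The reflection then acts as a moving source: f₂ = f₁ · v/(v + u) ≈ 26.6 kHz.
Equivalently f₂ = f₀ · (v − u)/(v + u).

26.6 kHz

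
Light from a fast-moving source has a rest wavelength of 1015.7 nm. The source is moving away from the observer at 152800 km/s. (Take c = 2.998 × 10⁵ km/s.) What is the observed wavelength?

1782.2 nm

β = v/c = 152800/299800 = 0.5097.
Relativistic Doppler for wavelength: λ' = λ₀ · √((1 + β)/(1 − β)).
λ' = 1015.7 × √(1.5097/0.4903) = 1015.7 × 1.75468 ≈ 1782.2 nm.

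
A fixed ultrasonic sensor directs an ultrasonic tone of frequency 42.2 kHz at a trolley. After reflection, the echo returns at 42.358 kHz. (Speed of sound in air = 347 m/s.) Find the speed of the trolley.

0.65 m/s

Double Doppler shift off a moving reflector: f₂ = f₀ · (v + u)/(v − u) (u > 0 toward emitter).
Rearranging, u = v · (f₂ − f₀)/(f₂ + f₀) = 347 × 0.158/84.558 ≈ 0.65 m/s.
So the trolley is moving at 0.65 m/s toward the emitter.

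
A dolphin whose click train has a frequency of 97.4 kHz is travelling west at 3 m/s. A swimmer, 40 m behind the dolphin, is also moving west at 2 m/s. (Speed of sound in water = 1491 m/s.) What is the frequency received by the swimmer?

The swimmer is behind, so the dolphin is moving away from it while the swimmer is moving toward the dolphin.
General Doppler shift: f' = f · (v + v_o)/(v + v_s).
f' = 97.4 × (1491 + 2)/(1491 + 3) = 97.4 × 1493/1494 ≈ 97.3 kHz.

97.3 kHz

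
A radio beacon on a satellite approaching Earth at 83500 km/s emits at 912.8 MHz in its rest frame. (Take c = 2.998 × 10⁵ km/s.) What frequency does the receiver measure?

1215.1 MHz

β = v/c = 83500/299800 = 0.2785.
Relativistic Doppler for frequency: f' = f₀ · √((1 + β)/(1 − β)).
f' = 912.8 × √(1.2785/0.7215) = 912.8 × 1.33119 ≈ 1215.1 MHz.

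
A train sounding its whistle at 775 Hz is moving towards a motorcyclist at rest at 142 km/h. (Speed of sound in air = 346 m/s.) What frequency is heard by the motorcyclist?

875 Hz

142 km/h = 39.44 m/s.
Only the source moves, toward the listener, so f' = f · v/(v − v_s).
f' = 775 × 346/(346 − 39.44) = 775 × 346/306.6 ≈ 875 Hz.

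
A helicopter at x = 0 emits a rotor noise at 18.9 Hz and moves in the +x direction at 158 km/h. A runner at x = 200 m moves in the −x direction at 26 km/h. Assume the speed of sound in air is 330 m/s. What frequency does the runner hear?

158 km/h = 43.89 m/s; 26 km/h = 7.222 m/s.
The observer lies on the +x side, so the source is heading toward the observer and the observer is heading toward the source.
Both move, so f' = f · (v + v_o)/(v − v_s).
f' = 18.9 × (330 + 7.222)/(330 − 43.89) = 18.9 × 337.22/286.11 ≈ 22.3 Hz.

22.3 Hz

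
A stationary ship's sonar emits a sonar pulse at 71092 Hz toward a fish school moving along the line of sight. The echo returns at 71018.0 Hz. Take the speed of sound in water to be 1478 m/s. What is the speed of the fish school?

Double Doppler shift off a moving reflector: f₂ = f₀ · (v + u)/(v − u) (u > 0 toward emitter).
Rearranging, u = v · (f₂ − f₀)/(f₂ + f₀) = 1478 × -74.0/142110.0 ≈ -0.77 m/s.
So the fish school is moving at 0.77 m/s away from the emitter.

0.77 m/s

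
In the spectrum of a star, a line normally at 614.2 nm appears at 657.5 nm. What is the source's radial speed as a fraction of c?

0.068c

λ'/λ₀ = 1.0705 > 1 (redshift), so the source is receding.
λ'/λ₀ = √((1 + β)/(1 − β)) for a receding source ⇒ β = (r² − 1)/(r² + 1) with r = λ'/λ₀.
β = (1.1460 − 1)/(1.1460 + 1) ≈ 0.068.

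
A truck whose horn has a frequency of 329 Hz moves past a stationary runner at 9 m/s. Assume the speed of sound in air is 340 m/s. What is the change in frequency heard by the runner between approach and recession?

17.4 Hz

Approaching: f₁ = f · v/(v − v_s) = 329 × 340/331 ≈ 337.9 Hz.
Receding: f₂ = f · v/(v + v_s) = 329 × 340/349 ≈ 320.5 Hz.
Drop: f₁ − f₂ = 2f·v·v_s/(v² − v_s²) = 2 × 329 × 340 × 9/(340² − 9²) ≈ 17.4 Hz.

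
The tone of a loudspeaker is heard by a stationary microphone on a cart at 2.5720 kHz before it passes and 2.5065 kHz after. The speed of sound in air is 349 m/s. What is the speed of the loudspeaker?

4.5 m/s

f₁/f₂ = (v + v_s)/(v − v_s), so v_s = v · (f₁ − f₂)/(f₁ + f₂).
v_s = 349 × (2.5720 − 2.5065)/(2.5720 + 2.5065) = 349 × 0.0655/5.0785 ≈ 4.5 m/s.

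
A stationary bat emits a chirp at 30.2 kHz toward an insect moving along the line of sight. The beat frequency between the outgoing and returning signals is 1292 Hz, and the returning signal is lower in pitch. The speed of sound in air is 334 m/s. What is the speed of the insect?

7.3 m/s

Double Doppler shift off a moving reflector: f₂ = f₀ · (v + u)/(v − u) (u > 0 toward emitter).
Returning signal is lower, so f₂ = f₀ − Δf = 30200 − 1292 = 28908 Hz.
Rearranging, u = v · (f₂ − f₀)/(f₂ + f₀) = 334 × -1292/59108 ≈ -7.3 m/s.
So the insect is moving at 7.3 m/s away from the emitter.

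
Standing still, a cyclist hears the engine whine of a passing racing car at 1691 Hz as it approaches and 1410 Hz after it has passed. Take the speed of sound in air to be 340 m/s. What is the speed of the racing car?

f₁/f₂ = (v + v_s)/(v − v_s), so v_s = v · (f₁ − f₂)/(f₁ + f₂).
v_s = 340 × (1691 − 1410)/(1691 + 1410) = 340 × 281/3101 ≈ 31 m/s.

31 m/s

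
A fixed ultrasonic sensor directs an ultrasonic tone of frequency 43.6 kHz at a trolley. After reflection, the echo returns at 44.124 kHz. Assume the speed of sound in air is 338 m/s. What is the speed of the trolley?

2.02 m/s

Double Doppler shift off a moving reflector: f₂ = f₀ · (v + u)/(v − u) (u > 0 toward emitter).
Rearranging, u = v · (f₂ − f₀)/(f₂ + f₀) = 338 × 0.524/87.724 ≈ 2.02 m/s.
So the trolley is moving at 2.02 m/s toward the emitter.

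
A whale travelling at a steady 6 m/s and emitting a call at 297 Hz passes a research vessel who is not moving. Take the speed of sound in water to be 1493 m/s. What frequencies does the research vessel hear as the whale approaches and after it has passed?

298 Hz approaching; 296 Hz receding

Approaching: f₁ = f · v/(v − v_s) = 297 × 1493/1487 ≈ 298 Hz.
Receding: f₂ = f · v/(v + v_s) = 297 × 1493/1499 ≈ 296 Hz.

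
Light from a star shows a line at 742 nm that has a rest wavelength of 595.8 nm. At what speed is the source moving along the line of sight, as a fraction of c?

λ'/λ₀ = 1.2454 > 1 (redshift), so the source is receding.
λ'/λ₀ = √((1 + β)/(1 − β)) for a receding source ⇒ β = (r² − 1)/(r² + 1) with r = λ'/λ₀.
β = (1.5510 − 1)/(1.5510 + 1) ≈ 0.216.

0.216c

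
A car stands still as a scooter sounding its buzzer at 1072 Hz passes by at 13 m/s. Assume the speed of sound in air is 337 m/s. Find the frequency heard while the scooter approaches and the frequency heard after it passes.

Approaching: f₁ = f · v/(v − v_s) = 1072 × 337/324 ≈ 1115 Hz.
Receding: f₂ = f · v/(v + v_s) = 1072 × 337/350 ≈ 1032 Hz.

1115 Hz approaching; 1032 Hz receding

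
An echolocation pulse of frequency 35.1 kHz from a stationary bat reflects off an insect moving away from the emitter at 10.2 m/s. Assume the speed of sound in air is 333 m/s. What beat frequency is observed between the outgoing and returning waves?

The insect first receives the wave as a moving observer: f₁ = f₀ · (v − u)/v = 35.1 × (333 − 10.2)/333 ≈ 34.02 kHz.
On reflection it acts as a source moving away from the stationary detector: f₂ = f₁ · v/(v + u) = 34.02 × 333/343.2 ≈ 33.01 kHz.
Beat frequency (with f₀ = 35100 Hz): |f₂ − f₀| = 2u·f₀/(v + u) = 2 × 10.2 × 35100/343.2 ≈ 2086 Hz.

2086 Hz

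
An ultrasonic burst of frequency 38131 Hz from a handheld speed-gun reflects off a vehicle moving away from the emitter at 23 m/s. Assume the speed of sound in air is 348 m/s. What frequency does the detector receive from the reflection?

The vehicle first receives the wave as a moving observer: f₁ = f₀ · (v − u)/v = 38131 × (348 − 23)/348 ≈ 35611 Hz.
On reflection it acts as a source moving away from the stationary detector: f₂ = f₁ · v/(v + u) = 35611 × 348/371 ≈ 33403 Hz.
Equivalently f₂ = f₀ · (v − u)/(v + u).

33403 Hz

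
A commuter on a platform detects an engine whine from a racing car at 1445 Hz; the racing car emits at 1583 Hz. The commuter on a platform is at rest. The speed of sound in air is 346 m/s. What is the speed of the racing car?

f' < f, so the racing car is receding.
f' = f · v/(v + v_s) ⇒ v_s = v · |1 − f/f'|.
v_s = 346 × |1 − 1583/1445| = 346 × 0.0955 ≈ 33 m/s.

33 m/s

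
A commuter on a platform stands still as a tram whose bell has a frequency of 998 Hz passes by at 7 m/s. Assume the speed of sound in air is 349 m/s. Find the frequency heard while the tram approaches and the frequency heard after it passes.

1018 Hz approaching; 978 Hz receding

Approaching: f₁ = f · v/(v − v_s) = 998 × 349/342 ≈ 1018 Hz.
Receding: f₂ = f · v/(v + v_s) = 998 × 349/356 ≈ 978 Hz.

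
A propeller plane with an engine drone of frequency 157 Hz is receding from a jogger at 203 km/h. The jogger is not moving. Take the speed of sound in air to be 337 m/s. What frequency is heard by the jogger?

134 Hz

203 km/h = 56.39 m/s.
With the source moving away from a stationary observer, f' = f · v/(v + v_s).
f' = 157 × 337/(337 + 56.39) = 157 × 337/393.4 ≈ 134 Hz.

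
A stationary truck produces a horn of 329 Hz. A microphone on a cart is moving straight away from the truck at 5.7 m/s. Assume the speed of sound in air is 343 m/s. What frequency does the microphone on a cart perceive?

324 Hz

Moving observer, stationary source: f' = f · (v − v_o)/v.
f' = 329 × (343 − 5.7)/343 = 329 × 337.3/343 ≈ 324 Hz.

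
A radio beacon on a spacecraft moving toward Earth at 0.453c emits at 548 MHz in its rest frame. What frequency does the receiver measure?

Relativistic Doppler for frequency: f' = f₀ · √((1 + β)/(1 − β)).
f' = 548 × √(1.4530/0.5470) = 548 × 1.62982 ≈ 893.1 MHz.

893.1 MHz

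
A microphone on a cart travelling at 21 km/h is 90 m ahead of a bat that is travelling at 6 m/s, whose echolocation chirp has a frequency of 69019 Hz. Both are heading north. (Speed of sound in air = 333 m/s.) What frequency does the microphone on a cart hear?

69054 Hz

21 km/h = 5.833 m/s.
The microphone on a cart is ahead, so the bat is moving toward it while the microphone on a cart is moving away from the bat.
General Doppler shift: f' = f · (v − v_o)/(v − v_s).
f' = 69019 × (333 − 5.833)/(333 − 6) = 69019 × 327.17/327 ≈ 69054 Hz.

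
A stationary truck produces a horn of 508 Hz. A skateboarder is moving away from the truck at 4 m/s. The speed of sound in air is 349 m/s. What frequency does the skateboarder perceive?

Moving observer, stationary source: f' = f · (v − v_o)/v.
f' = 508 × (349 − 4)/349 = 508 × 345/349 ≈ 502 Hz.

502 Hz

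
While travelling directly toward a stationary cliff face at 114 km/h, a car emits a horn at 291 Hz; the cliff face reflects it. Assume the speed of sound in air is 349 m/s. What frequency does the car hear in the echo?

114 km/h = 31.67 m/s.
The cliff face receives the sound from a moving source: f₁ = f₀ · v/(v − v_e) = 291 × 349/317.33 ≈ 320 Hz.
On the return leg the car is a moving observer: f₂ = f₁ · (v + v_e)/v = 320 × 380.67/349 ≈ 349 Hz.
Equivalently f₂ = f₀ · (v + v_e)/(v − v_e).

349 Hz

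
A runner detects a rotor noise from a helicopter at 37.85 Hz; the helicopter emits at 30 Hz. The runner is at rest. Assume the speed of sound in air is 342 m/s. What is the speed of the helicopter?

f' > f, so the helicopter is approaching.
f' = f · v/(v − v_s) ⇒ v_s = v · |1 − f/f'|.
v_s = 342 × |1 − 30/37.85| = 342 × 0.2074 ≈ 71 m/s.

71 m/s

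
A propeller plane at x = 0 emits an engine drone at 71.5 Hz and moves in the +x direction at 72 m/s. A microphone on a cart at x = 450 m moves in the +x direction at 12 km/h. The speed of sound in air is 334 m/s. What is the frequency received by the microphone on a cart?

90 Hz

12 km/h = 3.333 m/s.
The observer lies on the +x side, so the source is heading toward the observer and the observer is heading away from the source.
With source approaching and observer receding, f' = f · (v − v_o)/(v − v_s).
f' = 71.5 × (334 − 3.333)/(334 − 72) = 71.5 × 330.67/262 ≈ 90 Hz.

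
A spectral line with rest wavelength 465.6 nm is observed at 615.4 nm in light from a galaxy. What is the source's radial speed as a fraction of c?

λ'/λ₀ = 1.3217 > 1 (redshift), so the source is receding.
λ'/λ₀ = √((1 + β)/(1 − β)) for a receding source ⇒ β = (r² − 1)/(r² + 1) with r = λ'/λ₀.
β = (1.7470 − 1)/(1.7470 + 1) ≈ 0.272.

0.272c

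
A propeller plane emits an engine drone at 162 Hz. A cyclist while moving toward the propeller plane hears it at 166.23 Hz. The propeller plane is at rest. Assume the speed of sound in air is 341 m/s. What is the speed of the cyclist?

f' = f · (v + v_o)/v ⇒ v_o = v · |f'/f − 1|.
v_o = 341 × |166.23/162 − 1| = 341 × 0.02611 ≈ 8.9 m/s.

8.9 m/s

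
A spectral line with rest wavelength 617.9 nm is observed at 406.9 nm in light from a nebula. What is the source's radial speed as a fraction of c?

0.395

λ'/λ₀ = 0.6585 < 1 (blueshift), so the source is approaching.
λ'/λ₀ = √((1 − β)/(1 + β)) for an approaching source ⇒ β = (1 − r²)/(1 + r²) with r = λ'/λ₀.
β = (1 − 0.4336)/(1 + 0.4336) ≈ 0.395.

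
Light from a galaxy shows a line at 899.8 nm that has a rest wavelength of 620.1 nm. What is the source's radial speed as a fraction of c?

λ'/λ₀ = 1.4511 > 1 (redshift), so the source is receding.
λ'/λ₀ = √((1 + β)/(1 − β)) for a receding source ⇒ β = (r² − 1)/(r² + 1) with r = λ'/λ₀.
β = (2.1056 − 1)/(2.1056 + 1) ≈ 0.356.

0.356c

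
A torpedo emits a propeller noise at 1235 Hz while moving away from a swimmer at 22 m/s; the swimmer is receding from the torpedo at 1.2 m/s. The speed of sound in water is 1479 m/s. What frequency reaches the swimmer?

1216 Hz

With source receding and observer receding, f' = f · (v − v_o)/(v + v_s).
f' = 1235 × (1479 − 1.2)/(1479 + 22) = 1235 × 1477.8/1501 ≈ 1216 Hz.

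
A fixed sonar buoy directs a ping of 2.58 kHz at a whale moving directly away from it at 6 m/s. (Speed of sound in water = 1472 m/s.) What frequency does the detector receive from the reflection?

2.56 kHz

At the whale (a moving observer), f₁ = f₀ · (v − u)/v = 2.58 × 1466/1472 ≈ 2.57 kHz.
The reflection then acts as a moving source: f₂ = f₁ · v/(v + u) ≈ 2.56 kHz.
Equivalently f₂ = f₀ · (v − u)/(v + u).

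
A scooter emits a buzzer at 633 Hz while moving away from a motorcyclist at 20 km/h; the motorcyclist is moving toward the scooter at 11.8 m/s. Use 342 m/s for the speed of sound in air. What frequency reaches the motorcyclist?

20 km/h = 5.556 m/s.
With source receding and observer approaching, f' = f · (v + v_o)/(v + v_s).
f' = 633 × (342 + 11.8)/(342 + 5.556) = 633 × 353.8/347.56 ≈ 644 Hz.

644 Hz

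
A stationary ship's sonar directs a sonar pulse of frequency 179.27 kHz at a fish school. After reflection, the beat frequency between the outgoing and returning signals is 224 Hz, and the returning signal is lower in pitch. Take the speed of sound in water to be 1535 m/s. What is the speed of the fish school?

0.96 m/s

Double Doppler shift off a moving reflector: f₂ = f₀ · (v + u)/(v − u) (u > 0 toward emitter).
Returning signal is lower, so f₂ = f₀ − Δf = 179270 − 224 = 179046 Hz.
Rearranging, u = v · (f₂ − f₀)/(f₂ + f₀) = 1535 × -224/358316 ≈ -0.96 m/s.
So the fish school is moving at 0.96 m/s away from the emitter.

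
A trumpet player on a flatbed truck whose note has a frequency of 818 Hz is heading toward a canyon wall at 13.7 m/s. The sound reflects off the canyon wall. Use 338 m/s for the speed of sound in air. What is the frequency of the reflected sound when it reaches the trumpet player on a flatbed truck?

887 Hz

The canyon wall receives the sound from a moving source: f₁ = f₀ · v/(v − v_e) = 818 × 338/324.3 ≈ 853 Hz.
On the return leg the trumpet player on a flatbed truck is a moving observer: f₂ = f₁ · (v + v_e)/v = 853 × 351.7/338 ≈ 887 Hz.
Equivalently f₂ = f₀ · (v + v_e)/(v − v_e).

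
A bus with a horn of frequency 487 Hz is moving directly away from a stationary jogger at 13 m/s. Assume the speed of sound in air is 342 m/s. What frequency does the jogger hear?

469 Hz

Moving source, stationary observer: f' = f · v/(v + v_s) since the source is receding.
f' = 487 × 342/(342 + 13) = 487 × 342/355 ≈ 469 Hz.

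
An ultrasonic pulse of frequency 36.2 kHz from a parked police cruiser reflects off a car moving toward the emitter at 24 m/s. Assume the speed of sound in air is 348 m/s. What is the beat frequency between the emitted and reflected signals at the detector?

At the car (a moving observer), f₁ = f₀ · (v + u)/v = 36.2 × 372/348 ≈ 38.70 kHz.
The reflection then acts as a moving source: f₂ = f₁ · v/(v − u) ≈ 41.56 kHz.
Beat frequency (with f₀ = 36200 Hz): |f₂ − f₀| = 2u·f₀/(v − u) = 2 × 24 × 36200/324 ≈ 5363 Hz.

5363 Hz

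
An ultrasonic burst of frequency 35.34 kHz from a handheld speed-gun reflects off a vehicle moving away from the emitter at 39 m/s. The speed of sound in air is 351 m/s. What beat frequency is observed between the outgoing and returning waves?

The vehicle first receives the wave as a moving observer: f₁ = f₀ · (v − u)/v = 35.34 × (351 − 39)/351 ≈ 31.41 kHz.
On reflection it acts as a source moving away from the stationary detector: f₂ = f₁ · v/(v + u) = 31.41 × 351/390 ≈ 28.27 kHz.
Beat frequency (with f₀ = 35340 Hz): |f₂ − f₀| = 2u·f₀/(v + u) = 2 × 39 × 35340/390 ≈ 7068 Hz.

7068 Hz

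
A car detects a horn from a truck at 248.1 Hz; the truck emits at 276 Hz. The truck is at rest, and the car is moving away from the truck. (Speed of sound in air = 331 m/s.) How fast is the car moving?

33 m/s

f' = f · (v − v_o)/v ⇒ v_o = v · |f'/f − 1|.
v_o = 331 × |248.1/276 − 1| = 331 × 0.1011 ≈ 33 m/s.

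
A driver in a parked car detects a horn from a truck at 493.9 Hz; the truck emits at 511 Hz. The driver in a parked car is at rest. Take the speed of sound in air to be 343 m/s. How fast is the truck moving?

f' < f, so the truck is receding.
f' = f · v/(v + v_s) ⇒ v_s = v · |1 − f/f'|.
v_s = 343 × |1 − 511/493.9| = 343 × 0.03462 ≈ 11.9 m/s.

11.9 m/s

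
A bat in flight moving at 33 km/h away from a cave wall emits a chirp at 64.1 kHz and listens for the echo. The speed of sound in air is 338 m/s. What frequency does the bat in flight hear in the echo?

33 km/h = 9.167 m/s.
The cave wall receives the sound from a moving source: f₁ = f₀ · v/(v + v_e) = 64.1 × 338/347.17 ≈ 62.4 kHz.
On the return leg the bat in flight is a moving observer: f₂ = f₁ · (v − v_e)/v = 62.4 × 328.83/338 ≈ 60.7 kHz.
Equivalently f₂ = f₀ · (v − v_e)/(v + v_e).

60.7 kHz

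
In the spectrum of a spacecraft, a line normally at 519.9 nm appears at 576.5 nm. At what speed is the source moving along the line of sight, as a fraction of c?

λ'/λ₀ = 1.1089 > 1 (redshift), so the source is receding.
λ'/λ₀ = √((1 + β)/(1 − β)) for a receding source ⇒ β = (r² − 1)/(r² + 1) with r = λ'/λ₀.
β = (1.2296 − 1)/(1.2296 + 1) ≈ 0.103.

0.103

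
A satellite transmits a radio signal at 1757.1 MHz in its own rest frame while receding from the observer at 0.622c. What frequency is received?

848.2 MHz

Relativistic Doppler for frequency: f' = f₀ · √((1 − β)/(1 + β)).
f' = 1757.1 × √(0.3780/1.6220) = 1757.1 × 0.48275 ≈ 848.2 MHz.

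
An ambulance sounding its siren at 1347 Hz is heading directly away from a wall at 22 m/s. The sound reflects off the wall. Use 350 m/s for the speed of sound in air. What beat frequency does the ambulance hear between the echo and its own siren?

159 Hz

The wall receives the sound from a moving source: f₁ = f₀ · v/(v + v_e) = 1347 × 350/372 ≈ 1267.3 Hz.
On the return leg the ambulance is a moving observer: f₂ = f₁ · (v − v_e)/v = 1267.3 × 328/350 ≈ 1187.7 Hz.
Beat against the emitted tone: |f₂ − f₀| = 2v_e·f₀/(v + v_e) = 2 × 22 × 1347/372 ≈ 159 Hz.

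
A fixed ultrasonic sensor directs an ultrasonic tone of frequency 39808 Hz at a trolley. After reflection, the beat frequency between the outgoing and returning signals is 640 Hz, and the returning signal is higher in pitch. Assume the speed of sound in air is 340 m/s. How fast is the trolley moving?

2.71 m/s

Double Doppler shift off a moving reflector: f₂ = f₀ · (v + u)/(v − u) (u > 0 toward emitter).
Returning signal is higher, so f₂ = f₀ + Δf = 39808 + 640 = 40448 Hz.
Rearranging, u = v · (f₂ − f₀)/(f₂ + f₀) = 340 × 640/80256 ≈ 2.71 m/s.
So the trolley is moving at 2.71 m/s toward the emitter.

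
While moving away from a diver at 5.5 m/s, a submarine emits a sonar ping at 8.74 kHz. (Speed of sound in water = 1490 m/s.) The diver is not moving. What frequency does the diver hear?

Moving source, stationary observer: f' = f · v/(v + v_s) since the source is receding.
f' = 8.74 × 1490/(1490 + 5.5) = 8.74 × 1490/1496 ≈ 8.71 kHz.

8.71 kHz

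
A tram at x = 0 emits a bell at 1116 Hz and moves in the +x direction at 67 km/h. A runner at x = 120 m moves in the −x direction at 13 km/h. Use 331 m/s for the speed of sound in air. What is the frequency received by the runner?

1195 Hz

67 km/h = 18.61 m/s; 13 km/h = 3.611 m/s.
The observer lies on the +x side, so the source is heading toward the observer and the observer is heading toward the source.
Both move, so f' = f · (v + v_o)/(v − v_s).
f' = 1116 × (331 + 3.611)/(331 − 18.61) = 1116 × 334.61/312.39 ≈ 1195 Hz.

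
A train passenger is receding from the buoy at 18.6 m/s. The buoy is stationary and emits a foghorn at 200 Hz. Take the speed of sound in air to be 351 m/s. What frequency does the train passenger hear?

Moving observer, stationary source: f' = f · (v − v_o)/v.
f' = 200 × (351 − 18.6)/351 = 200 × 332.4/351 ≈ 189 Hz.

189 Hz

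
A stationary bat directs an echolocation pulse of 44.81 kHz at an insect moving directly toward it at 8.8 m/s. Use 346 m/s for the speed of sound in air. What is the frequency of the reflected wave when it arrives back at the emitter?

At the insect (a moving observer), f₁ = f₀ · (v + u)/v = 44.81 × 354.8/346 ≈ 45.9 kHz.
On reflection it acts as a source moving toward the stationary detector: f₂ = f₁ · v/(v − u) = 45.9 × 346/337.2 ≈ 47.1 kHz.
Equivalently f₂ = f₀ · (v + u)/(v − u).

47.1 kHz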